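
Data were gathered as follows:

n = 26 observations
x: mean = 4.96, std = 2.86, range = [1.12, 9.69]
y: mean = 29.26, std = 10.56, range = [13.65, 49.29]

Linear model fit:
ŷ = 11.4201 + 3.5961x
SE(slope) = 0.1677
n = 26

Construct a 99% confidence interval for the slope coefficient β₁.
The 99% CI for β₁ is (3.1271, 4.0651)

Confidence interval for the slope:

The 99% CI for β₁ is: β̂₁ ± t*(α/2, n-2) × SE(β̂₁)

Step 1: Find critical t-value
- Confidence level = 0.99
- Degrees of freedom = n - 2 = 26 - 2 = 24
- t*(α/2, 24) = 2.7969

Step 2: Calculate margin of error
Margin = 2.7969 × 0.1677 = 0.4690

Step 3: Construct interval
CI = 3.5961 ± 0.4690
CI = (3.1271, 4.0651)

Interpretation: We are 99% confident that the true slope β₁ lies between 3.1271 and 4.0651.
The interval does not include 0, suggesting a significant linear relationship.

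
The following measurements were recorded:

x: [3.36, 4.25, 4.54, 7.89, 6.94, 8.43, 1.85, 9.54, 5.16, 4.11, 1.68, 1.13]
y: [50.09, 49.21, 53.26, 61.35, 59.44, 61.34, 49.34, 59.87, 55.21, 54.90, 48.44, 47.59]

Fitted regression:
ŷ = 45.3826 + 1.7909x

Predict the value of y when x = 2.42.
ŷ = 49.7166

To predict y for x = 2.42, substitute into the regression equation:

ŷ = 45.3826 + 1.7909 × 2.42
ŷ = 45.3826 + 4.3340
ŷ = 49.7166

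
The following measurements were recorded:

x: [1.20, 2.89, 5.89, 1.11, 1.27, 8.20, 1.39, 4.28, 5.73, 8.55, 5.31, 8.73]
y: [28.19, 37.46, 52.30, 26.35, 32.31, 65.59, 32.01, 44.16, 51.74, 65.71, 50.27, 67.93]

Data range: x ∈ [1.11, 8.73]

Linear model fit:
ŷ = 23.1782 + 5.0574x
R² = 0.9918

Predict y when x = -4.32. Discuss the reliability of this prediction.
ŷ = 1.3302 (extrapolation — x = -4.32 lies outside [1.11, 8.73], so reliability is low).

Prediction calculation:
ŷ = 23.1782 + 5.0574 × (-4.32)
ŷ = 1.3302

Reliability:
- Data range: x ∈ [1.11, 8.73]
- Prediction point: x = -4.32 is 5.43 units below the observed range → this is EXTRAPOLATION, not interpolation

Why that matters here:
- There are no observations near this x to validate the fitted line there
- The linear relationship may not hold outside the observed range

Report the number if required, but flag clearly that it is an extrapolation.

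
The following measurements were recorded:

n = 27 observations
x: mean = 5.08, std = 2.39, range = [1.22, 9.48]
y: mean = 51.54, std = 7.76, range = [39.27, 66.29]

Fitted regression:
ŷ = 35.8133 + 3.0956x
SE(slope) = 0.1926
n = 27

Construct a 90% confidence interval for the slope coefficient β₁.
The 90% CI for β₁ is (2.7666, 3.4246)

Confidence interval for the slope:

The 90% CI for β₁ is: β̂₁ ± t*(α/2, n-2) × SE(β̂₁)

Step 1: Find critical t-value
- Confidence level = 0.9
- Degrees of freedom = n - 2 = 27 - 2 = 25
- t*(α/2, 25) = 1.7081

Step 2: Calculate margin of error
Margin = 1.7081 × 0.1926 = 0.3290

Step 3: Construct interval
CI = 3.0956 ± 0.3290
CI = (2.7666, 3.4246)

Interpretation: intervals built this way capture the true β₁ in 90% of repeated samples; here the plausible range for the per-unit effect of x on y is 2.7666 to 3.4246.
Both endpoints are positive, so the data support a genuinely positive slope at this confidence level.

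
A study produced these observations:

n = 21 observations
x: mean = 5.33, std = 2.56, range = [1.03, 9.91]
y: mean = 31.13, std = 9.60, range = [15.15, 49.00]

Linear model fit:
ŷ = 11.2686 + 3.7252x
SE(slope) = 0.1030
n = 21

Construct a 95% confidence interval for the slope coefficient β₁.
The 95% CI for β₁ is (3.5096, 3.9408)

Confidence interval for the slope:

The 95% CI for β₁ is: β̂₁ ± t*(α/2, n-2) × SE(β̂₁)

Step 1: Find critical t-value
- Confidence level = 0.95
- Degrees of freedom = n - 2 = 21 - 2 = 19
- t*(α/2, 19) = 2.0930

Step 2: Calculate margin of error
Margin = 2.0930 × 0.1030 = 0.2156

Step 3: Construct interval
CI = 3.7252 ± 0.2156
CI = (3.5096, 3.9408)

Interpretation: We are 95% confident that the true slope β₁ lies between 3.5096 and 3.9408.
Both endpoints are positive, so the data support a genuinely positive slope at this confidence level.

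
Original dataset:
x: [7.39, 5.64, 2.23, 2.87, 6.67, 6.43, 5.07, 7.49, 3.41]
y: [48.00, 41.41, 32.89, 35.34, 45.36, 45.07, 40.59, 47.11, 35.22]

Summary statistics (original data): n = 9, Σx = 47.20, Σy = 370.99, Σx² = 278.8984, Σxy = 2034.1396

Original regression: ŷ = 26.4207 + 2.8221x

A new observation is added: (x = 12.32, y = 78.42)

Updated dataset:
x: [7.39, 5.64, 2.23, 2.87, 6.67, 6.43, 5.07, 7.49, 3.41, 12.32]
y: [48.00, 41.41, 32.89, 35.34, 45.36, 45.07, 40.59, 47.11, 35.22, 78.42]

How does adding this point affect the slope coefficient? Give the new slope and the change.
New slope β₁ = 4.2580 versus 2.8221 before: a change of +1.4359 (+50.9%).

x = 12.32 lies well outside the original x-range [2.23, 7.49] (x̄ ≈ 5.24), so this observation has high leverage and can move the slope substantially.

Step 1: Update the sums with the new point (n goes from 9 to 10)
Σx  = 47.20 + 12.32 = 59.52
Σy  = 370.99 + 78.42 = 449.41
Σx² = 278.8984 + 12.32² = 278.8984 + 151.7824 = 430.6808
Σxy = 2034.1396 + 12.32×78.42 = 2034.1396 + 966.1344 = 3000.2740

Step 2: Recompute the slope with b₁ = (nΣxy − ΣxΣy) / (nΣx² − (Σx)²)
Numerator   = 10×3000.2740 − 59.52×449.41 = 30002.7400 − 26748.8832 = 3253.8568
Denominator = 10×430.6808 − 59.52² = 4306.8080 − 3542.6304 = 764.1776
b₁(new) = 3253.8568 / 764.1776 = 4.2580

(Same formula on the original sums: (9×2034.1396 − 47.20×370.99) / (9×278.8984 − 47.20²) = 796.5284 / 282.2456 = 2.8221, matching the given fit.)

Step 3: Change in slope
Δβ₁ = 4.2580 − 2.8221 = +1.4359
Relative change = +1.4359 / 2.8221 × 100% = +50.9%
→ the slope increases when the point is added.

A high-leverage point only changes the slope if it is off the original line; here y = 78.42 is above the original trend, so the slope increases.
In practice: check such a point for data-entry or measurement error; examine leverage (hᵢ) and Cook's distance rather than deleting it automatically.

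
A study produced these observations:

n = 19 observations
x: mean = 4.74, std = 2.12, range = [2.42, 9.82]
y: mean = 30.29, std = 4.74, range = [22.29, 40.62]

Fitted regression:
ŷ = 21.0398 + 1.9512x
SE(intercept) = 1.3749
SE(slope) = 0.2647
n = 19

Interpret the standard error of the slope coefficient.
SE(slope) = 0.2647 measures the uncertainty in the estimated slope. The coefficient is estimated precisely (SE/|β̂₁| = 13.6%).

SE(β̂₁) = 0.2647 says: if we drew many samples of n = 19 from the same population and refit each time, the fitted slopes would scatter with a standard deviation of roughly 0.2647 around the true β₁.

Relative precision:
- SE / |β̂₁| = 0.2647 / 1.9512 = 13.6%
- Rule of thumb (under 20%: precise; 20% to under 50%: moderately precise; 50% or more: imprecise) → precise

Link to the t-test: t = β̂₁ / SE(β̂₁) = 1.9512 / 0.2647 = 7.3714, the statistic for H₀: β₁ = 0.

What drives SE(β̂₁): more residual scatter → larger SE; larger n (here n = 19) → smaller SE.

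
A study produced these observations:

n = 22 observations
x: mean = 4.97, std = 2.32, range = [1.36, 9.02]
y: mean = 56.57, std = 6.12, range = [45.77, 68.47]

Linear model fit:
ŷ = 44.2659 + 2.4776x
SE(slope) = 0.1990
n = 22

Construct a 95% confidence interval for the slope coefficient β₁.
The 95% CI for β₁ is (2.0625, 2.8927)

Confidence interval for the slope:

The 95% CI for β₁ is: β̂₁ ± t*(α/2, n-2) × SE(β̂₁)

Step 1: Find critical t-value
- Confidence level = 0.95
- Degrees of freedom = n - 2 = 22 - 2 = 20
- t*(α/2, 20) = 2.0860

Step 2: Calculate margin of error
Margin = 2.0860 × 0.1990 = 0.4151

Step 3: Construct interval
CI = 2.4776 ± 0.4151
CI = (2.0625, 2.8927)

Interpretation: We are 95% confident that the true slope β₁ lies between 2.0625 and 2.8927.
Since 0 is outside the interval, a two-sided test at α = 0.05 would reject H₀: β₁ = 0.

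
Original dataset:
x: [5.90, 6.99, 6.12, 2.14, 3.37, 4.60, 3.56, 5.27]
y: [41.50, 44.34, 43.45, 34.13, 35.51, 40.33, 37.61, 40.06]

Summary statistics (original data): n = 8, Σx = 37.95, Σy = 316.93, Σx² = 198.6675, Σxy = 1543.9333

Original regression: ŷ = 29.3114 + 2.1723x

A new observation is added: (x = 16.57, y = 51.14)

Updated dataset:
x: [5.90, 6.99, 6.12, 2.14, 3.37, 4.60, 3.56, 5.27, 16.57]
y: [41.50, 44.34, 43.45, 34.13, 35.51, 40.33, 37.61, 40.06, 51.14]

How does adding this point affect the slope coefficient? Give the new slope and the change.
The slope changes from 2.1723 to 1.1306 (change of -1.0417, or -48.0%).

x = 16.57 lies well outside the original x-range [2.14, 6.99] (x̄ ≈ 4.74), so this observation has high leverage and can move the slope substantially.

Step 1: Update the sums with the new point (n goes from 8 to 9)
Σx  = 37.95 + 16.57 = 54.52
Σy  = 316.93 + 51.14 = 368.07
Σx² = 198.6675 + 16.57² = 198.6675 + 274.5649 = 473.2324
Σxy = 1543.9333 + 16.57×51.14 = 1543.9333 + 847.3898 = 2391.3231

Step 2: Recompute the slope with b₁ = (nΣxy − ΣxΣy) / (nΣx² − (Σx)²)
Numerator   = 9×2391.3231 − 54.52×368.07 = 21521.9079 − 20067.1764 = 1454.7315
Denominator = 9×473.2324 − 54.52² = 4259.0916 − 2972.4304 = 1286.6612
b₁(new) = 1454.7315 / 1286.6612 = 1.1306

(Same formula on the original sums: (8×1543.9333 − 37.95×316.93) / (8×198.6675 − 37.95²) = 323.9729 / 149.1375 = 2.1723, matching the given fit.)

Step 3: Change in slope
Δβ₁ = 1.1306 − 2.1723 = -1.0417
Relative change = -1.0417 / 2.1723 × 100% = -48.0%
→ the slope decreases when the point is added.

Because the point sits below the extension of the original line at a high-leverage x, it tilts the fit down.
In practice: examine leverage (hᵢ) and Cook's distance rather than deleting it automatically; investigate whether it comes from the same population as the rest of the sample.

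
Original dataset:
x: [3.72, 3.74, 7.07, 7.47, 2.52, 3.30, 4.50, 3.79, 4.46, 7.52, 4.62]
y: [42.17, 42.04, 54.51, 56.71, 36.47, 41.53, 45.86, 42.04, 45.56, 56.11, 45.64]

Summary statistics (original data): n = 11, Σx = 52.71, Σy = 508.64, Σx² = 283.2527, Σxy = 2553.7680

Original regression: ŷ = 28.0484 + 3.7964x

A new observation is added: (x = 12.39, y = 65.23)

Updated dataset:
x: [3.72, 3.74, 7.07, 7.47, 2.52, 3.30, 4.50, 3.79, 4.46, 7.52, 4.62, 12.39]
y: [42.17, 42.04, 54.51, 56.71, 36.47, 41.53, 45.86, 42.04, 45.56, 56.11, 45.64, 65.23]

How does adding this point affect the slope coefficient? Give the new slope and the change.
New slope β₁ = 2.9753 versus 3.7964 before: a change of -0.8211 (-21.6%).

The new point has HIGH LEVERAGE: x = 12.39 is far from the original mean x̄ = 52.71/11 ≈ 4.79 (original range [2.52, 7.52]).

Step 1: Update the sums with the new point (n goes from 11 to 12)
Σx  = 52.71 + 12.39 = 65.10
Σy  = 508.64 + 65.23 = 573.87
Σx² = 283.2527 + 12.39² = 283.2527 + 153.5121 = 436.7648
Σxy = 2553.7680 + 12.39×65.23 = 2553.7680 + 808.1997 = 3361.9677

Step 2: Recompute the slope with b₁ = (nΣxy − ΣxΣy) / (nΣx² − (Σx)²)
Numerator   = 12×3361.9677 − 65.10×573.87 = 40343.6124 − 37358.9370 = 2984.6754
Denominator = 12×436.7648 − 65.10² = 5241.1776 − 4238.0100 = 1003.1676
b₁(new) = 2984.6754 / 1003.1676 = 2.9753

(Same formula on the original sums: (11×2553.7680 − 52.71×508.64) / (11×283.2527 − 52.71²) = 1281.0336 / 337.4356 = 3.7964, matching the given fit.)

Step 3: Change in slope
Δβ₁ = 2.9753 − 3.7964 = -0.8211
Relative change = -0.8211 / 3.7964 × 100% = -21.6%
→ the slope decreases when the point is added.

A high-leverage point only changes the slope if it is off the original line; here y = 65.23 is below the original trend, so the slope decreases.
In practice: investigate whether it comes from the same population as the rest of the sample; check such a point for data-entry or measurement error.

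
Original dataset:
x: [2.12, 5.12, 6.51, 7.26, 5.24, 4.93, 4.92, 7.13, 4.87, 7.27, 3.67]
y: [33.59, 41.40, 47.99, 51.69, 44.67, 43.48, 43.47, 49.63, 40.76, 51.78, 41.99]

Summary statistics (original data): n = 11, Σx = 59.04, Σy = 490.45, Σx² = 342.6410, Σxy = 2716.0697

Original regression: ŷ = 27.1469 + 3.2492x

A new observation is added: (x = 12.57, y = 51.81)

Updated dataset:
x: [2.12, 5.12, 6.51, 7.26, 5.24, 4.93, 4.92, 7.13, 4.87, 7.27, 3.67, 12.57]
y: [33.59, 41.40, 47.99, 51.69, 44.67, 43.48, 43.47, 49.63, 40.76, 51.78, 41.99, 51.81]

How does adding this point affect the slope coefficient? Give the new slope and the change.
New slope β₁ = 1.7921 versus 3.2492 before: a change of -1.4571 (-44.8%).

The new point has HIGH LEVERAGE: x = 12.57 is far from the original mean x̄ = 59.04/11 ≈ 5.37 (original range [2.12, 7.27]).

Step 1: Update the sums with the new point (n goes from 11 to 12)
Σx  = 59.04 + 12.57 = 71.61
Σy  = 490.45 + 51.81 = 542.26
Σx² = 342.6410 + 12.57² = 342.6410 + 158.0049 = 500.6459
Σxy = 2716.0697 + 12.57×51.81 = 2716.0697 + 651.2517 = 3367.3214

Step 2: Recompute the slope with b₁ = (nΣxy − ΣxΣy) / (nΣx² − (Σx)²)
Numerator   = 12×3367.3214 − 71.61×542.26 = 40407.8568 − 38831.2386 = 1576.6182
Denominator = 12×500.6459 − 71.61² = 6007.7508 − 5127.9921 = 879.7587
b₁(new) = 1576.6182 / 879.7587 = 1.7921

(Same formula on the original sums: (11×2716.0697 − 59.04×490.45) / (11×342.6410 − 59.04²) = 920.5987 / 283.3294 = 3.2492, matching the given fit.)

Step 3: Change in slope
Δβ₁ = 1.7921 − 3.2492 = -1.4571
Relative change = -1.4571 / 3.2492 × 100% = -44.8%
→ the slope decreases when the point is added.

A high-leverage point only changes the slope if it is off the original line; here y = 51.81 is below the original trend, so the slope decreases.
In practice: refit with and without it and report both if conclusions differ; investigate whether it comes from the same population as the rest of the sample.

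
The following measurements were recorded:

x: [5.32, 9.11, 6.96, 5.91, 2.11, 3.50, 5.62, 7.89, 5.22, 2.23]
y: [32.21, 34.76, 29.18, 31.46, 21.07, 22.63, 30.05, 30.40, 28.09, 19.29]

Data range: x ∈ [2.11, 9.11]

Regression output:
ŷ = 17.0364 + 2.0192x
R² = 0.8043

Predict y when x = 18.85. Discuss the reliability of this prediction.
The equation gives ŷ = 55.0983; however x = 18.85 is 9.74 units above the observed range, so this extrapolated value should not be trusted.

Prediction calculation:
ŷ = 17.0364 + 2.0192 × 18.85
ŷ = 55.0983

Reliability:
- Data range: x ∈ [2.11, 9.11]
- Prediction point: x = 18.85 is 9.74 units above the observed range → this is EXTRAPOLATION, not interpolation

Why that matters here:
- The standard error of prediction grows with (x − x̄)², and x = 18.85 is far from x̄ = 5.39
- There are no observations near this x to validate the fitted line there

The R² = 0.8043 only validates the fit within [2.11, 9.11]; treat ŷ = 55.0983 with caution.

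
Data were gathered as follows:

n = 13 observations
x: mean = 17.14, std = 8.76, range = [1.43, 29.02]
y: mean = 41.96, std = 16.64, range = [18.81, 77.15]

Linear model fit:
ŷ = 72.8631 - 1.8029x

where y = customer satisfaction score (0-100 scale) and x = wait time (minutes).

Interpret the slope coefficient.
On average, satisfaction score is about 1.8029 points lower for every extra minute of wait time.

β₁ = -1.8029 is the change in predicted satisfaction score (points) per additional minute of wait time.

Interpretation:
- Wait time up by 1 minute → predicted satisfaction score decreases by 1.8029 points
- The effect is assumed constant over the observed range of x (linearity)
- The slope describes association in these data, not necessarily a causal effect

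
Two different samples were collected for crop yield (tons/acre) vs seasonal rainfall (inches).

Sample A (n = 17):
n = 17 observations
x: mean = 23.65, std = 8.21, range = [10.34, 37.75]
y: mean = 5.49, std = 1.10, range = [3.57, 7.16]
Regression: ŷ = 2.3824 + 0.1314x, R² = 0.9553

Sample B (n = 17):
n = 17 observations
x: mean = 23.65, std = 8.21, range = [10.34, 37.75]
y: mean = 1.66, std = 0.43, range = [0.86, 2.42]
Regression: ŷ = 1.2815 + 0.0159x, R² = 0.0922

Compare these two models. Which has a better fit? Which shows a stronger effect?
Model A has the better fit (R² = 0.9553 vs 0.0922). Model A shows the stronger effect (|β₁| = 0.1314 vs 0.0159).

Model Comparison:

Goodness of fit (R²):
- Model A: R² = 0.9553 → 95.53% of variance in crop yield explained
- Model B: R² = 0.0922 → 9.22% of variance in crop yield explained
- 0.9553 > 0.0922 → Model A has the better fit

Strength of effect — compare |β₁|:
- Model A: β₁ = 0.1314 → predicted crop yield rises 0.1314 tons/acre per additional inch of rainfall
- Model B: β₁ = 0.0159 → predicted crop yield rises 0.0159 tons/acre per additional inch of rainfall
- |0.1314| > |0.0159| → Model A shows the stronger marginal effect

Notes:
- The two samples could reflect different populations, time periods, or measurement quality.
- A better fit (higher R²) doesn't necessarily mean a more important relationship.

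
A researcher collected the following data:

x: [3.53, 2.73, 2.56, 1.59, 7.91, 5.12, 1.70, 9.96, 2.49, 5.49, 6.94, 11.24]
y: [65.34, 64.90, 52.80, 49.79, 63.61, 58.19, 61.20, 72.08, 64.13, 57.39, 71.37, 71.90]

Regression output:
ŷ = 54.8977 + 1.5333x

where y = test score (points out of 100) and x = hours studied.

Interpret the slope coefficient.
On average, test score is about 1.5333 points higher for every extra hour of study time.

β₁ = 1.5333 is the change in predicted test score (points) per additional hour of study time.

Interpretation:
- Study time up by 1 hour → predicted test score increases by 1.5333 points
- This is a linear approximation: the same per-unit change is assumed across the whole observed x range
- The slope describes association in these data, not necessarily a causal effect

(β₀ = 54.8977 is the fitted value at x = 0 and is not part of the slope interpretation.)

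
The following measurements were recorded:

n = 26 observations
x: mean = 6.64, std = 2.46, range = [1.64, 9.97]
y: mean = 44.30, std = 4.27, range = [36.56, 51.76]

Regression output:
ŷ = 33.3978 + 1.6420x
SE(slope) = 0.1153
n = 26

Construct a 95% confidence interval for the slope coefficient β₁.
The 95% CI for β₁ is (1.4040, 1.8800)

Confidence interval for the slope:

The 95% CI for β₁ is: β̂₁ ± t*(α/2, n-2) × SE(β̂₁)

Step 1: Find critical t-value
- Confidence level = 0.95
- Degrees of freedom = n - 2 = 26 - 2 = 24
- t*(α/2, 24) = 2.0639

Step 2: Calculate margin of error
Margin = 2.0639 × 0.1153 = 0.2380

Step 3: Construct interval
CI = 1.6420 ± 0.2380
CI = (1.4040, 1.8800)

Interpretation: We are 95% confident that the true slope β₁ lies between 1.4040 and 1.8800.
The interval does not include 0, suggesting a significant linear relationship.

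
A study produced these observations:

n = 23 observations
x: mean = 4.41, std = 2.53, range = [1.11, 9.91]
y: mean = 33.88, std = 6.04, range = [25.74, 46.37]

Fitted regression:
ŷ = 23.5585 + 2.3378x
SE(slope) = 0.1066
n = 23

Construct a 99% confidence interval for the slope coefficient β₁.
The 99% CI for β₁ is (2.0360, 2.6396)

Confidence interval for the slope:

The 99% CI for β₁ is: β̂₁ ± t*(α/2, n-2) × SE(β̂₁)

Step 1: Find critical t-value
- Confidence level = 0.99
- Degrees of freedom = n - 2 = 23 - 2 = 21
- t*(α/2, 21) = 2.8314

Step 2: Calculate margin of error
Margin = 2.8314 × 0.1066 = 0.3018

Step 3: Construct interval
CI = 2.3378 ± 0.3018
CI = (2.0360, 2.6396)

Interpretation: intervals built this way capture the true β₁ in 99% of repeated samples; here the plausible range for the per-unit effect of x on y is 2.0360 to 2.6396.
Both endpoints are positive, so the data support a genuinely positive slope at this confidence level.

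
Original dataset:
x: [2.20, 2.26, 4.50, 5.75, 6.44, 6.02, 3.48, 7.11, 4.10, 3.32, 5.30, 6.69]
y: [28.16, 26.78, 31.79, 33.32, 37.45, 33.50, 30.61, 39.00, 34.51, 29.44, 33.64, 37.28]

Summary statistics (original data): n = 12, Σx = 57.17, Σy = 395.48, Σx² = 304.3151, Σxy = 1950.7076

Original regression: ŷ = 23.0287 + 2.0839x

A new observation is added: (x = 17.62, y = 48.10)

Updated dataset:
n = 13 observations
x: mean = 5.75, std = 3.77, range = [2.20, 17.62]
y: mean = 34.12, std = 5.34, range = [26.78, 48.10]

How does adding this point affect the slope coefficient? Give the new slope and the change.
Adding the point moves β₁ from 2.0839 to 1.3348, i.e. it decreases by 0.7491 (-35.9%).

x = 17.62 lies well outside the original x-range [2.20, 7.11] (x̄ ≈ 4.76), so this observation has high leverage and can move the slope substantially.

Step 1: Update the sums with the new point (n goes from 12 to 13)
Σx  = 57.17 + 17.62 = 74.79
Σy  = 395.48 + 48.10 = 443.58
Σx² = 304.3151 + 17.62² = 304.3151 + 310.4644 = 614.7795
Σxy = 1950.7076 + 17.62×48.10 = 1950.7076 + 847.5220 = 2798.2296

Step 2: Recompute the slope with b₁ = (nΣxy − ΣxΣy) / (nΣx² − (Σx)²)
Numerator   = 13×2798.2296 − 74.79×443.58 = 36376.9848 − 33175.3482 = 3201.6366
Denominator = 13×614.7795 − 74.79² = 7992.1335 − 5593.5441 = 2398.5894
b₁(new) = 3201.6366 / 2398.5894 = 1.3348

(Same formula on the original sums: (12×1950.7076 − 57.17×395.48) / (12×304.3151 − 57.17²) = 798.8996 / 383.3723 = 2.0839, matching the given fit.)

Step 3: Change in slope
Δβ₁ = 1.3348 − 2.0839 = -0.7491
Relative change = -0.7491 / 2.0839 × 100% = -35.9%
→ the slope decreases when the point is added.

Because the point sits below the extension of the original line at a high-leverage x, it tilts the fit down.
In practice: examine leverage (hᵢ) and Cook's distance rather than deleting it automatically.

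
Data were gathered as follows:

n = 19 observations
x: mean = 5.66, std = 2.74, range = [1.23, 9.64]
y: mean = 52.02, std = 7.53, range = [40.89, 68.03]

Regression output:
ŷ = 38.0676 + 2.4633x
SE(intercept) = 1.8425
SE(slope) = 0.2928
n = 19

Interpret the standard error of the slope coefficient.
SE(β̂₁) = 0.2928 is the estimated standard deviation of the slope estimate across repeated samples; relative to β̂₁ = 2.4633 that is 11.9%, a precise estimate.

SE(β̂₁) = s / √Sxx, where s is the residual standard deviation and Sxx = Σ(x − x̄)². It is the yardstick for how far β̂₁ = 2.4633 could plausibly be from the true slope.

Relative precision:
- SE / |β̂₁| = 0.2928 / 2.4633 = 11.9%
- Rule of thumb (under 20%: precise; 20% to under 50%: moderately precise; 50% or more: imprecise) → precise

Rough 95% range (±2 SE): 2.4633 ± 0.5856 → (1.8777, 3.0489).

What drives SE(β̂₁): larger n (here n = 19) → smaller SE.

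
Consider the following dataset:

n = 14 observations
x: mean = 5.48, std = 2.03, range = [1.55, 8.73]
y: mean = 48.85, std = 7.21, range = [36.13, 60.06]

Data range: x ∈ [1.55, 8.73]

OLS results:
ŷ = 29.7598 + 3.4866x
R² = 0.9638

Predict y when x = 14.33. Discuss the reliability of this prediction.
The equation gives ŷ = 79.7228; however x = 14.33 is 5.60 units above the observed range, so this extrapolated value should not be trusted.

Prediction calculation:
ŷ = 29.7598 + 3.4866 × 14.33
ŷ = 79.7228

Reliability:
- Data range: x ∈ [1.55, 8.73]
- Prediction point: x = 14.33 is 5.60 units above the observed range → this is EXTRAPOLATION, not interpolation

Why that matters here:
- The standard error of prediction grows with (x − x̄)², and x = 14.33 is far from x̄ = 5.48
- Real relationships often flatten, saturate, or turn nonlinear at extremes

A defensible statement: 'if the linear trend continued to x = 14.33, y would be about 79.7228' — the premise is untested.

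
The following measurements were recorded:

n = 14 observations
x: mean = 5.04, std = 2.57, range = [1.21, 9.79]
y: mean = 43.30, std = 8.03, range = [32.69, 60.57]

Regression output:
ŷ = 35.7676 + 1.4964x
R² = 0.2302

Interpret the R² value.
About 23.02% of the variability in y is accounted for by the regression on x (R² = 0.2302) — a weak linear fit.

R² = 1 − SS_res/SS_tot compares the residual scatter to the total scatter of y about its mean.

Here R² = 0.2302:
- Explained: 23.02% of the variation in y
- Unexplained (residual): 100% − 23.02% = 76.98%
- Rule of thumb (below 0.3 weak; 0.3 to below 0.7 moderate; 0.7 and above strong) → weak

Note: R² says nothing about causation, and a high R² does not by itself mean the linear form is appropriate — check the residuals.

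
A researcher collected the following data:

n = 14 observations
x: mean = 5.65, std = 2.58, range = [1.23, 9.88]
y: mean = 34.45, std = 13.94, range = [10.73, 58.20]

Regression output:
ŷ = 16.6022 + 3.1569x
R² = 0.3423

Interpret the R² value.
The model explains 34.23% of the variance in y (R² = 0.3423), leaving 65.77% unexplained; the fit is moderate.

R² = 1 − SS_res/SS_tot compares the residual scatter to the total scatter of y about its mean.

Here R² = 0.3423:
- Explained: 34.23% of the variation in y
- Unexplained (residual): 100% − 34.23% = 65.77%
- Rule of thumb (below 0.3 weak; 0.3 to below 0.7 moderate; 0.7 and above strong) → moderate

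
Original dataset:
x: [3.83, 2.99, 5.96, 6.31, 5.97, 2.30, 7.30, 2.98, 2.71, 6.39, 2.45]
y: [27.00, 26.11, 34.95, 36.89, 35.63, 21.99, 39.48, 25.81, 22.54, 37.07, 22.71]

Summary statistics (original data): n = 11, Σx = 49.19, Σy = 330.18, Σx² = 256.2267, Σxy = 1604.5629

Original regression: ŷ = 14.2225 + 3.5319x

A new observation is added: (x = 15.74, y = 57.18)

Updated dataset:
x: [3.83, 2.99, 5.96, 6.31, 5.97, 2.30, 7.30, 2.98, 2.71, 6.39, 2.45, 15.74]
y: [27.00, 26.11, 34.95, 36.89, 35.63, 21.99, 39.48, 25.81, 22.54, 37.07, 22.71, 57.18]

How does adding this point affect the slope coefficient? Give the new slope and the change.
Adding the point moves β₁ from 3.5319 to 2.6770, i.e. it decreases by 0.8549 (-24.2%).

The new point has HIGH LEVERAGE: x = 15.74 is far from the original mean x̄ = 49.19/11 ≈ 4.47 (original range [2.30, 7.30]).

Step 1: Update the sums with the new point (n goes from 11 to 12)
Σx  = 49.19 + 15.74 = 64.93
Σy  = 330.18 + 57.18 = 387.36
Σx² = 256.2267 + 15.74² = 256.2267 + 247.7476 = 503.9743
Σxy = 1604.5629 + 15.74×57.18 = 1604.5629 + 900.0132 = 2504.5761

Step 2: Recompute the slope with b₁ = (nΣxy − ΣxΣy) / (nΣx² − (Σx)²)
Numerator   = 12×2504.5761 − 64.93×387.36 = 30054.9132 − 25151.2848 = 4903.6284
Denominator = 12×503.9743 − 64.93² = 6047.6916 − 4215.9049 = 1831.7867
b₁(new) = 4903.6284 / 1831.7867 = 2.6770

(Same formula on the original sums: (11×1604.5629 − 49.19×330.18) / (11×256.2267 − 49.19²) = 1408.6377 / 398.8376 = 3.5319, matching the given fit.)

Step 3: Change in slope
Δβ₁ = 2.6770 − 3.5319 = -0.8549
Relative change = -0.8549 / 3.5319 × 100% = -24.2%
→ the slope decreases when the point is added.

Because the point sits below the extension of the original line at a high-leverage x, it tilts the fit down.
In practice: check such a point for data-entry or measurement error.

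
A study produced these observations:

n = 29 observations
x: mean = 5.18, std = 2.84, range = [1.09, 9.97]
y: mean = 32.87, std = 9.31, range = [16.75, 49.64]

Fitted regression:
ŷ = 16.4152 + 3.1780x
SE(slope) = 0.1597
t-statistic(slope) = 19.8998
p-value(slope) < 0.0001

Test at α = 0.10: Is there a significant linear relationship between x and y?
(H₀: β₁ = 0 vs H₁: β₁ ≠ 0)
p-value < 0.0001 < α = 0.10, so we reject H₀. The relationship is significant.

Hypothesis test for the slope coefficient:

H₀: β₁ = 0 (no linear relationship)
H₁: β₁ ≠ 0 (linear relationship exists)

Test statistic: t = β̂₁ / SE(β̂₁) = 3.1780 / 0.1597 = 19.8998

p < 0.0001: how often a slope estimate this far from 0 (in SE units) would arise by chance if β₁ were truly 0.

Decision rule: reject H₀ if p-value < α.
p-value < 0.0001 < α = 0.10 → reject H₀.

There is sufficient evidence at the 10% significance level to conclude that a linear relationship exists between x and y.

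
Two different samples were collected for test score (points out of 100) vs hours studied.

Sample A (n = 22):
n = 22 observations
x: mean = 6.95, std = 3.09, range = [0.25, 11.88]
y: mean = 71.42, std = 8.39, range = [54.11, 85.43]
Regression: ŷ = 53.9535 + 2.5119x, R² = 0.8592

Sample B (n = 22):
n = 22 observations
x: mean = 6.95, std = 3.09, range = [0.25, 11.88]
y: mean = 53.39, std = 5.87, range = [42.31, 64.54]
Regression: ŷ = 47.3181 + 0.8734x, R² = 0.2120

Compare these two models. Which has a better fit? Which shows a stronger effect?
Model A has the better fit (R² = 0.8592 vs 0.2120). Model A shows the stronger effect (|β₁| = 2.5119 vs 0.8734).

Model Comparison:

Fit — compare R²:
- Model A: R² = 0.8592 → 85.92% of variance in test score explained
- Model B: R² = 0.2120 → 21.20% of variance in test score explained
- 0.8592 > 0.2120 → Model A has the better fit

Which has the larger per-hour effect? (|β₁|)
- Model A: β₁ = 2.5119 → predicted test score rises 2.5119 points per additional hour of study time
- Model B: β₁ = 0.8734 → predicted test score rises 0.8734 points per additional hour of study time
- |2.5119| > |0.8734| → Model A shows the stronger marginal effect

Notes:
- A steeper slope doesn't make a better model if the scatter around the line is large.
- The two samples could reflect different populations, time periods, or measurement quality.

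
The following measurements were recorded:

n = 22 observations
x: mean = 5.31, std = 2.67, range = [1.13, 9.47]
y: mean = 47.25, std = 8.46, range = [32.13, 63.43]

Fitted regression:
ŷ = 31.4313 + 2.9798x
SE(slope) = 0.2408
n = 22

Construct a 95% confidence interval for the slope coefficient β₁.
The 95% CI for β₁ is (2.4775, 3.4821)

Confidence interval for the slope:

The 95% CI for β₁ is: β̂₁ ± t*(α/2, n-2) × SE(β̂₁)

Step 1: Find critical t-value
- Confidence level = 0.95
- Degrees of freedom = n - 2 = 22 - 2 = 20
- t*(α/2, 20) = 2.0860

Step 2: Calculate margin of error
Margin = 2.0860 × 0.2408 = 0.5023

Step 3: Construct interval
CI = 2.9798 ± 0.5023
CI = (2.4775, 3.4821)

Interpretation: each one-unit increase in x is associated with a change in mean y of between 2.4775 and 3.4821, with 95% confidence.
Since 0 is outside the interval, a two-sided test at α = 0.05 would reject H₀: β₁ = 0.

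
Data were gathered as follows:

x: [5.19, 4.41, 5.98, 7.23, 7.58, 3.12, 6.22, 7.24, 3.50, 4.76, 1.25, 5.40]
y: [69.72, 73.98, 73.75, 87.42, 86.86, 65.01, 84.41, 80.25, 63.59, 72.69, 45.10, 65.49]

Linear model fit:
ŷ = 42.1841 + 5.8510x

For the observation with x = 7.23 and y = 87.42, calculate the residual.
Residual = 2.9332

The residual is the difference between the actual value and the predicted value:

Residual = y - ŷ

Step 1: Calculate predicted value
ŷ = 42.1841 + 5.8510 × 7.23
ŷ = 84.4868

Step 2: Calculate residual
Residual = 87.42 - 84.4868
Residual = 2.9332

Sign check: y > ŷ, so the point is above the line and the fit underestimates here.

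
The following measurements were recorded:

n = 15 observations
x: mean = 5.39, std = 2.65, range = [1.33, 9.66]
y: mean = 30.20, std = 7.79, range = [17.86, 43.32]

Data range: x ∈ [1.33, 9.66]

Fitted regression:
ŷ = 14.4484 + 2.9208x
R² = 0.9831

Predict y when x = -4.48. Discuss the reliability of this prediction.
The equation gives ŷ = 1.3632; however x = -4.48 is 5.81 units below the observed range, so this extrapolated value should not be trusted.

Prediction calculation:
ŷ = 14.4484 + 2.9208 × (-4.48)
ŷ = 1.3632

Reliability:
- Data range: x ∈ [1.33, 9.66]
- Prediction point: x = -4.48 is 5.81 units below the observed range → this is EXTRAPOLATION, not interpolation

Why that matters here:
- R² describes fit only over the sampled x values; it says nothing about behaviour beyond them
- The linear relationship may not hold outside the observed range

The R² = 0.9831 only validates the fit within [1.33, 9.66]; treat ŷ = 1.3632 with caution.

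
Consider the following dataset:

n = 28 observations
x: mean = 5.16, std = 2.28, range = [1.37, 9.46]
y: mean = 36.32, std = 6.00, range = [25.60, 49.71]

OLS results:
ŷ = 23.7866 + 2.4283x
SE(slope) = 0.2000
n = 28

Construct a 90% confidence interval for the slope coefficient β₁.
The 90% CI for β₁ is (2.0872, 2.7694)

Confidence interval for the slope:

The 90% CI for β₁ is: β̂₁ ± t*(α/2, n-2) × SE(β̂₁)

Step 1: Find critical t-value
- Confidence level = 0.9
- Degrees of freedom = n - 2 = 28 - 2 = 26
- t*(α/2, 26) = 1.7056

Step 2: Calculate margin of error
Margin = 1.7056 × 0.2000 = 0.3411

Step 3: Construct interval
CI = 2.4283 ± 0.3411
CI = (2.0872, 2.7694)

Interpretation: intervals built this way capture the true β₁ in 90% of repeated samples; here the plausible range for the per-unit effect of x on y is 2.0872 to 2.7694.
The interval does not include 0, suggesting a significant linear relationship.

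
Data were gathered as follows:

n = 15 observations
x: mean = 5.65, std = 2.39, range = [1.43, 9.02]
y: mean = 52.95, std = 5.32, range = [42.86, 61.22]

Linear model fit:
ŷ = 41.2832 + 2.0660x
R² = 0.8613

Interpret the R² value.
R² = 0.8613 means 86.13% of the variation in y is explained by the linear relationship with x. This indicates a strong fit.

R² = 1 − SS_res/SS_tot compares the residual scatter to the total scatter of y about its mean.

Here R² = 0.8613:
- Explained: 86.13% of the variation in y
- Unexplained (residual): 100% − 86.13% = 13.87%
- Rule of thumb (below 0.3 weak; 0.3 to below 0.7 moderate; 0.7 and above strong) → strong

Note: R² says nothing about causation, and a high R² does not by itself mean the linear form is appropriate — check the residuals.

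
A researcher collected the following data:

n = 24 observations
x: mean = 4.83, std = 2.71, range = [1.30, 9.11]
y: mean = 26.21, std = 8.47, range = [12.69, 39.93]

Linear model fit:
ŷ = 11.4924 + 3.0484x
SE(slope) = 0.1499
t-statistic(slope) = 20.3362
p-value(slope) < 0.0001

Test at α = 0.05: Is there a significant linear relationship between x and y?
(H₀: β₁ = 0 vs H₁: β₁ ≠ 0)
Since p-value < 0.0001 < α = 0.05, reject H₀ — the slope is significantly different from 0.

Hypothesis test for the slope coefficient:

H₀: β₁ = 0 (no linear relationship)
H₁: β₁ ≠ 0 (linear relationship exists)

Test statistic: t = β̂₁ / SE(β̂₁) = 3.0484 / 0.1499 = 20.3362

p < 0.0001: how often a slope estimate this far from 0 (in SE units) would arise by chance if β₁ were truly 0.

Decision rule: reject H₀ if p-value < α.
p-value < 0.0001 < α = 0.05 → reject H₀.

There is sufficient evidence at the 5% significance level to conclude that a linear relationship exists between x and y.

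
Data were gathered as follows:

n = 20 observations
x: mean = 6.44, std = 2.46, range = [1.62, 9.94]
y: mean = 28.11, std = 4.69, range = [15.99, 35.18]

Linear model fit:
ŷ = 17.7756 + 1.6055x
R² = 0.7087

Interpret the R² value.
The model explains 70.87% of the variance in y (R² = 0.7087), leaving 29.13% unexplained; the fit is strong.

R² (coefficient of determination) measures the proportion of variance in y explained by the regression model.

Here R² = 0.7087:
- Explained: 70.87% of the variation in y
- Unexplained (residual): 100% − 70.87% = 29.13%
- Rule of thumb (below 0.3 weak; 0.3 to below 0.7 moderate; 0.7 and above strong) → strong

Note: R² says nothing about causation, and a high R² does not by itself mean the linear form is appropriate — check the residuals.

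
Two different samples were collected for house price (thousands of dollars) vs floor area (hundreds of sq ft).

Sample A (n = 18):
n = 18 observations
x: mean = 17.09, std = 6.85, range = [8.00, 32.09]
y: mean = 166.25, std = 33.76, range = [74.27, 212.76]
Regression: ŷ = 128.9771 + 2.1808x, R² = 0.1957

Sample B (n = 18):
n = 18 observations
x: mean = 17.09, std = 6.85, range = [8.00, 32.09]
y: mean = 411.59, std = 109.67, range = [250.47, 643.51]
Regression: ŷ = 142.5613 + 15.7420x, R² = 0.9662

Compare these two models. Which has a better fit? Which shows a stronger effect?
Model B has the better fit (R² = 0.9662 vs 0.1957). Model B shows the stronger effect (|β₁| = 15.7420 vs 2.1808).

Model Comparison:

Fit — compare R²:
- Model A: R² = 0.1957 → 19.57% of variance in house price explained
- Model B: R² = 0.9662 → 96.62% of variance in house price explained
- 0.9662 > 0.1957 → Model B has the better fit

Strength of effect — compare |β₁|:
- Model A: β₁ = 2.1808 → predicted house price rises 2.1808 thousand dollars per additional hundred sq ft of floor area
- Model B: β₁ = 15.7420 → predicted house price rises 15.7420 thousand dollars per additional hundred sq ft of floor area
- |2.1808| < |15.7420| → Model B shows the stronger marginal effect

Notes:
- The two samples could reflect different populations, time periods, or measurement quality.
- R² measures how tightly points cluster around the line; β₁ measures how steep the line is — they answer different questions.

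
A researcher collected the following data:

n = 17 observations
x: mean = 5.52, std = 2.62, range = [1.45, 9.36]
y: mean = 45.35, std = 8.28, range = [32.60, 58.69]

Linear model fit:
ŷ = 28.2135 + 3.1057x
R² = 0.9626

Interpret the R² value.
R² = 0.9626 means 96.26% of the variation in y is explained by the linear relationship with x. This indicates a strong fit.

The coefficient of determination R² is the fraction of the total variation in y that the fitted line accounts for.

Here R² = 0.9626:
- Explained: 96.26% of the variation in y
- Unexplained (residual): 100% − 96.26% = 3.74%
- Rule of thumb (below 0.3 weak; 0.3 to below 0.7 moderate; 0.7 and above strong) → strong

Note: R² says nothing about causation, and a high R² does not by itself mean the linear form is appropriate — check the residuals.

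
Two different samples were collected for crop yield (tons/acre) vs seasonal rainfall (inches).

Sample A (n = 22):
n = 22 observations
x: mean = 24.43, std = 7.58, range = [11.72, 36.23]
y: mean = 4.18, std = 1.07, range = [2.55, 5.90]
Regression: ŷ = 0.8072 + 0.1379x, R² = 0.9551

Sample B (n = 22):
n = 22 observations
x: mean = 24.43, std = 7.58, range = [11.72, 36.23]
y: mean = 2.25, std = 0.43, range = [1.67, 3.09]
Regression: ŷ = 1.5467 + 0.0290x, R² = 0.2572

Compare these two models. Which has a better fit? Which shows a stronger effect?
Model A has the better fit (R² = 0.9551 vs 0.2572). Model A shows the stronger effect (|β₁| = 0.1379 vs 0.0290).

Model Comparison:

Which explains more variance? (R²)
- Model A: R² = 0.9551 → 95.51% of variance in crop yield explained
- Model B: R² = 0.2572 → 25.72% of variance in crop yield explained
- 0.9551 > 0.2572 → Model A has the better fit

Strength of effect — compare |β₁|:
- Model A: β₁ = 0.1379 → predicted crop yield rises 0.1379 tons/acre per additional inch of rainfall
- Model B: β₁ = 0.0290 → predicted crop yield rises 0.0290 tons/acre per additional inch of rainfall
- |0.1379| > |0.0290| → Model A shows the stronger marginal effect

Note: The two samples could reflect different populations, time periods, or measurement quality.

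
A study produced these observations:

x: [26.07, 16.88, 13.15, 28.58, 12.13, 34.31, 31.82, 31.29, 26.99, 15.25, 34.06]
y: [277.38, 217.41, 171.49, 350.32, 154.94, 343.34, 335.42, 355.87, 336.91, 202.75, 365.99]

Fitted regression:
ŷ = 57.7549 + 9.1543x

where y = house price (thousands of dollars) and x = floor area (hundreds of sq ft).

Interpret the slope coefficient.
An increase of one hundred sq ft in floor area is associated with a 9.1543 thousand dollars increase in predicted house price.

β₁ = 9.1543 is the change in predicted house price (thousand dollars) per additional hundred sq ft of floor area.

Interpretation:
- Floor area up by 1 hundred sq ft → predicted house price increases by 9.1543 thousand dollars
- The effect is assumed constant over the observed range of x (linearity)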